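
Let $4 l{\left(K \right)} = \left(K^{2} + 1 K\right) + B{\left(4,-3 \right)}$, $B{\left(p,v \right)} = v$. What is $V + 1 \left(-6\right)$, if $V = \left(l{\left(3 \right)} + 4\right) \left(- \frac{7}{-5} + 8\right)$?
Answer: $\frac{211}{4} \approx 52.75$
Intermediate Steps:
$l{\left(K \right)} = - \frac{3}{4} + \frac{K}{4} + \frac{K^{2}}{4}$ ($l{\left(K \right)} = \frac{\left(K^{2} + 1 K\right) - 3}{4} = \frac{\left(K^{2} + K\right) - 3}{4} = \frac{\left(K + K^{2}\right) - 3}{4} = \frac{-3 + K + K^{2}}{4} = - \frac{3}{4} + \frac{K}{4} + \frac{K^{2}}{4}$)
$V = \frac{235}{4}$ ($V = \left(\left(- \frac{3}{4} + \frac{1}{4} \cdot 3 + \frac{3^{2}}{4}\right) + 4\right) \left(- \frac{7}{-5} + 8\right) = \left(\left(- \frac{3}{4} + \frac{3}{4} + \frac{1}{4} \cdot 9\right) + 4\right) \left(\left(-7\right) \left(- \frac{1}{5}\right) + 8\right) = \left(\left(- \frac{3}{4} + \frac{3}{4} + \frac{9}{4}\right) + 4\right) \left(\frac{7}{5} + 8\right) = \left(\frac{9}{4} + 4\right) \frac{47}{5} = \frac{25}{4} \cdot \frac{47}{5} = \frac{235}{4} \approx 58.75$)
$V + 1 \left(-6\right) = \frac{235}{4} + 1 \left(-6\right) = \frac{235}{4} - 6 = \frac{211}{4}$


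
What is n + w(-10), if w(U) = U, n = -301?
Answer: -311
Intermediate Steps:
n + w(-10) = -301 - 10 = -311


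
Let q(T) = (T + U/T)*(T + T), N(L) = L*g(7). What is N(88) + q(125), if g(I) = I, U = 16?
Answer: 31898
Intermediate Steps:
N(L) = 7*L (N(L) = L*7 = 7*L)
q(T) = 2*T*(T + 16/T) (q(T) = (T + 16/T)*(T + T) = (T + 16/T)*(2*T) = 2*T*(T + 16/T))
N(88) + q(125) = 7*88 + (32 + 2*125**2) = 616 + (32 + 2*15625) = 616 + (32 + 31250) = 616 + 31282 = 31898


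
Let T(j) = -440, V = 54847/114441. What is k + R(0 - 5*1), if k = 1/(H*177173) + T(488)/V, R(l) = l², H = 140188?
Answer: -1216613306624686413/1362263926955828 ≈ -893.08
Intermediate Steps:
V = 54847/114441 (V = 54847*(1/114441) = 54847/114441 ≈ 0.47926)
k = -1250669904798582113/1362263926955828 (k = 1/(140188*177173) - 440/54847/114441 = (1/140188)*(1/177173) - 440*114441/54847 = 1/24837528524 - 50354040/54847 = -1250669904798582113/1362263926955828 ≈ -918.08)
k + R(0 - 5*1) = -1250669904798582113/1362263926955828 + (0 - 5*1)² = -1250669904798582113/1362263926955828 + (0 - 5)² = -1250669904798582113/1362263926955828 + (-5)² = -1250669904798582113/1362263926955828 + 25 = -1216613306624686413/1362263926955828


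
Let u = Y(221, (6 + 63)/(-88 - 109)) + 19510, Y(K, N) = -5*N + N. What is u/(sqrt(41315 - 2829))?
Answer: 1921873*sqrt(38486)/3790871 ≈ 99.457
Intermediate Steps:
Y(K, N) = -4*N
u = 3843746/197 (u = -4*(6 + 63)/(-88 - 109) + 19510 = -276/(-197) + 19510 = -276*(-1)/197 + 19510 = -4*(-69/197) + 19510 = 276/197 + 19510 = 3843746/197 ≈ 19511.)
u/(sqrt(41315 - 2829)) = 3843746/(197*(sqrt(41315 - 2829))) = 3843746/(197*(sqrt(38486))) = 3843746*(sqrt(38486)/38486)/197 = 1921873*sqrt(38486)/3790871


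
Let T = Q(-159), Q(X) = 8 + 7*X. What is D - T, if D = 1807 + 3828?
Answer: 6740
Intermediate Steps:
D = 5635
T = -1105 (T = 8 + 7*(-159) = 8 - 1113 = -1105)
D - T = 5635 - 1*(-1105) = 5635 + 1105 = 6740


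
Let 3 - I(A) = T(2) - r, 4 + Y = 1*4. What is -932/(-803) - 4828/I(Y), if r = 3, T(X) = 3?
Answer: -3874088/2409 ≈ -1608.2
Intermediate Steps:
Y = 0 (Y = -4 + 1*4 = -4 + 4 = 0)
I(A) = 3 (I(A) = 3 - (3 - 1*3) = 3 - (3 - 3) = 3 - 1*0 = 3 + 0 = 3)
-932/(-803) - 4828/I(Y) = -932/(-803) - 4828/3 = -932*(-1/803) - 4828*⅓ = 932/803 - 4828/3 = -3874088/2409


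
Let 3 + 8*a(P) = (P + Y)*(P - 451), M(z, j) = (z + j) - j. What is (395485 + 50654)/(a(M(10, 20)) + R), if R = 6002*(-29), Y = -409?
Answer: -892278/304127 ≈ -2.9339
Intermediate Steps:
M(z, j) = z (M(z, j) = (j + z) - j = z)
R = -174058
a(P) = -3/8 + (-451 + P)*(-409 + P)/8 (a(P) = -3/8 + ((P - 409)*(P - 451))/8 = -3/8 + ((-409 + P)*(-451 + P))/8 = -3/8 + ((-451 + P)*(-409 + P))/8 = -3/8 + (-451 + P)*(-409 + P)/8)
(395485 + 50654)/(a(M(10, 20)) + R) = (395485 + 50654)/((23057 - 215/2*10 + (⅛)*10²) - 174058) = 446139/((23057 - 1075 + (⅛)*100) - 174058) = 446139/((23057 - 1075 + 25/2) - 174058) = 446139/(43989/2 - 174058) = 446139/(-304127/2) = 446139*(-2/304127) = -892278/304127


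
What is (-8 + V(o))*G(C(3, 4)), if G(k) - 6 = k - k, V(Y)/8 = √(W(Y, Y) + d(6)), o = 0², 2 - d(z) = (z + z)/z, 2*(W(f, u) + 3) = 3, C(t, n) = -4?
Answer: -48 + 24*I*√6 ≈ -48.0 + 58.788*I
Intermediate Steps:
W(f, u) = -3/2 (W(f, u) = -3 + (½)*3 = -3 + 3/2 = -3/2)
d(z) = 0 (d(z) = 2 - (z + z)/z = 2 - 2*z/z = 2 - 1*2 = 2 - 2 = 0)
o = 0
V(Y) = 4*I*√6 (V(Y) = 8*√(-3/2 + 0) = 8*√(-3/2) = 8*(I*√6/2) = 4*I*√6)
G(k) = 6 (G(k) = 6 + (k - k) = 6 + 0 = 6)
(-8 + V(o))*G(C(3, 4)) = (-8 + 4*I*√6)*6 = -48 + 24*I*√6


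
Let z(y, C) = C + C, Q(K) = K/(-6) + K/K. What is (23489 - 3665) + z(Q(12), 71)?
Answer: 19966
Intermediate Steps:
Q(K) = 1 - K/6 (Q(K) = K*(-⅙) + 1 = -K/6 + 1 = 1 - K/6)
z(y, C) = 2*C
(23489 - 3665) + z(Q(12), 71) = (23489 - 3665) + 2*71 = 19824 + 142 = 19966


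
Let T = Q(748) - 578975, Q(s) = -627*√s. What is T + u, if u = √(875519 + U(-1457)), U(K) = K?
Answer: -578975 - 1254*√187 + 21*√1982 ≈ -5.9519e+5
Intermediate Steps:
T = -578975 - 1254*√187 (T = -1254*√187 - 578975 = -578975 - 1254*√187 ≈ -5.9612e+5)
u = 21*√1982 (u = √(875519 - 1457) = √874062 = 21*√1982 ≈ 934.91)
T + u = (-578975 - 1254*√187) + 21*√1982 = -578975 - 1254*√187 + 21*√1982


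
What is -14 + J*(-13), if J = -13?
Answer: 155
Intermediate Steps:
-14 + J*(-13) = -14 - 13*(-13) = -14 + 169 = 155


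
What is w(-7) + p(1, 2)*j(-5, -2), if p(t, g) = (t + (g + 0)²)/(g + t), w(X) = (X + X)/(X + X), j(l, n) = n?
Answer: -7/3 ≈ -2.3333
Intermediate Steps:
w(X) = 1 (w(X) = (2*X)/((2*X)) = (2*X)*(1/(2*X)) = 1)
p(t, g) = (t + g²)/(g + t)
w(-7) + p(1, 2)*j(-5, -2) = 1 + ((1 + 2²)/(2 + 1))*(-2) = 1 + ((1 + 4)/3)*(-2) = 1 + ((⅓)*5)*(-2) = 1 + (5/3)*(-2) = 1 - 10/3 = -7/3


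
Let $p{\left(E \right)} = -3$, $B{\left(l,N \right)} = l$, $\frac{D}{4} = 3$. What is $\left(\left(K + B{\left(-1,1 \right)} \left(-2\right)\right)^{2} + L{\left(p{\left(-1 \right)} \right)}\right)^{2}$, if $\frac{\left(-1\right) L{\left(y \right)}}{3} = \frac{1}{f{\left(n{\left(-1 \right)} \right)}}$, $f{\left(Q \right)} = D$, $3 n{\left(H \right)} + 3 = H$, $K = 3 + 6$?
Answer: $\frac{233289}{16} \approx 14581.0$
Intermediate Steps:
$D = 12$ ($D = 4 \cdot 3 = 12$)
$K = 9$
$n{\left(H \right)} = -1 + \frac{H}{3}$
$f{\left(Q \right)} = 12$
$L{\left(y \right)} = - \frac{1}{4}$ ($L{\left(y \right)} = - \frac{3}{12} = \left(-3\right) \frac{1}{12} = - \frac{1}{4}$)
$\left(\left(K + B{\left(-1,1 \right)} \left(-2\right)\right)^{2} + L{\left(p{\left(-1 \right)} \right)}\right)^{2} = \left(\left(9 - -2\right)^{2} - \frac{1}{4}\right)^{2} = \left(\left(9 + 2\right)^{2} - \frac{1}{4}\right)^{2} = \left(11^{2} - \frac{1}{4}\right)^{2} = \left(121 - \frac{1}{4}\right)^{2} = \left(\frac{483}{4}\right)^{2} = \frac{233289}{16}$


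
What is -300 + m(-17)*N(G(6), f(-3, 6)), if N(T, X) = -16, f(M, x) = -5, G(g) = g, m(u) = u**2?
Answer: -4924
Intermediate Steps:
-300 + m(-17)*N(G(6), f(-3, 6)) = -300 + (-17)**2*(-16) = -300 + 289*(-16) = -300 - 4624 = -4924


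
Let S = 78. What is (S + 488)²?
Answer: 320356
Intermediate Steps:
(S + 488)² = (78 + 488)² = 566² = 320356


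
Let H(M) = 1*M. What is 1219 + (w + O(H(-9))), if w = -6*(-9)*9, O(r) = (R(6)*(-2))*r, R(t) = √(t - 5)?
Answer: 1723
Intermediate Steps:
R(t) = √(-5 + t)
H(M) = M
O(r) = -2*r (O(r) = (√(-5 + 6)*(-2))*r = (√1*(-2))*r = (1*(-2))*r = -2*r)
w = 486 (w = 54*9 = 486)
1219 + (w + O(H(-9))) = 1219 + (486 - 2*(-9)) = 1219 + (486 + 18) = 1219 + 504 = 1723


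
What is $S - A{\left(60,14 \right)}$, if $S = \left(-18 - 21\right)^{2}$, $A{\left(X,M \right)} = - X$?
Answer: $1581$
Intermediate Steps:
$S = 1521$ ($S = \left(-39\right)^{2} = 1521$)
$S - A{\left(60,14 \right)} = 1521 - \left(-1\right) 60 = 1521 - -60 = 1521 + 60 = 1581$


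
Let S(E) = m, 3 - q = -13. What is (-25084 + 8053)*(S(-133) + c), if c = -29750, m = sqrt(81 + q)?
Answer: 506672250 - 17031*sqrt(97) ≈ 5.0650e+8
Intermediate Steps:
q = 16 (q = 3 - 1*(-13) = 3 + 13 = 16)
m = sqrt(97) (m = sqrt(81 + 16) = sqrt(97) ≈ 9.8489)
S(E) = sqrt(97)
(-25084 + 8053)*(S(-133) + c) = (-25084 + 8053)*(sqrt(97) - 29750) = -17031*(-29750 + sqrt(97)) = 506672250 - 17031*sqrt(97)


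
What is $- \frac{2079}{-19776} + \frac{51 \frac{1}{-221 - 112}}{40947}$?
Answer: $\frac{3149654017}{29961411264} \approx 0.10512$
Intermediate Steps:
$- \frac{2079}{-19776} + \frac{51 \frac{1}{-221 - 112}}{40947} = \left(-2079\right) \left(- \frac{1}{19776}\right) + \frac{51}{-333} \cdot \frac{1}{40947} = \frac{693}{6592} + 51 \left(- \frac{1}{333}\right) \frac{1}{40947} = \frac{693}{6592} - \frac{17}{4545117} = \frac{3149654017}{29961411264}$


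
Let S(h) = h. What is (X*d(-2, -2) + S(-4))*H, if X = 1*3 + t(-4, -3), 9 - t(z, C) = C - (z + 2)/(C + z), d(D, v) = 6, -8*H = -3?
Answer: 921/28 ≈ 32.893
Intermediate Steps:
H = 3/8 (H = -⅛*(-3) = 3/8 ≈ 0.37500)
t(z, C) = 9 - C + (2 + z)/(C + z) (t(z, C) = 9 - (C - (z + 2)/(C + z)) = 9 - (C - (2 + z)/(C + z)) = 9 + (-C + (2 + z)/(C + z)) = 9 - C + (2 + z)/(C + z))
X = 107/7 (X = 1*3 + (2 - 1*(-3)² + 9*(-3) + 10*(-4) - 1*(-3)*(-4))/(-3 - 4) = 3 + (2 - 1*9 - 27 - 40 - 12)/(-7) = 3 - (2 - 9 - 27 - 40 - 12)/7 = 3 - ⅐*(-86) = 3 + 86/7 = 107/7 ≈ 15.286)
(X*d(-2, -2) + S(-4))*H = ((107/7)*6 - 4)*(3/8) = (642/7 - 4)*(3/8) = (614/7)*(3/8) = 921/28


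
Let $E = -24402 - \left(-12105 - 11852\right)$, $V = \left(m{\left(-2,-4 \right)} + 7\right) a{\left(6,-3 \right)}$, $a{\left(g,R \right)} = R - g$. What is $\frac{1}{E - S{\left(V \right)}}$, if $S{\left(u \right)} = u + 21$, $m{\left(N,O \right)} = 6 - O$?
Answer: $- \frac{1}{313} \approx -0.0031949$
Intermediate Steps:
$V = -153$ ($V = \left(\left(6 - -4\right) + 7\right) \left(-3 - 6\right) = \left(\left(6 + 4\right) + 7\right) \left(-3 - 6\right) = \left(10 + 7\right) \left(-9\right) = 17 \left(-9\right) = -153$)
$S{\left(u \right)} = 21 + u$
$E = -445$ ($E = -24402 - -23957 = -24402 + 23957 = -445$)
$\frac{1}{E - S{\left(V \right)}} = \frac{1}{-445 - \left(21 - 153\right)} = \frac{1}{-445 - -132} = \frac{1}{-445 + 132} = \frac{1}{-313} = - \frac{1}{313}$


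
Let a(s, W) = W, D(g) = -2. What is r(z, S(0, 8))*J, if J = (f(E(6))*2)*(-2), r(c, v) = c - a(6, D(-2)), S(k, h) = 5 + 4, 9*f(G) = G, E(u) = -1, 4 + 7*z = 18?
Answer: 16/9 ≈ 1.7778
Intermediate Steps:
z = 2 (z = -4/7 + (⅐)*18 = -4/7 + 18/7 = 2)
f(G) = G/9
S(k, h) = 9
r(c, v) = 2 + c (r(c, v) = c - 1*(-2) = c + 2 = 2 + c)
J = 4/9 (J = (((⅑)*(-1))*2)*(-2) = -⅑*2*(-2) = -2/9*(-2) = 4/9 ≈ 0.44444)
r(z, S(0, 8))*J = (2 + 2)*(4/9) = 4*(4/9) = 16/9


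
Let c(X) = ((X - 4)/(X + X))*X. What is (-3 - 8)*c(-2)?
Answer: 33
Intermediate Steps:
c(X) = -2 + X/2 (c(X) = ((-4 + X)/((2*X)))*X = ((-4 + X)*(1/(2*X)))*X = ((-4 + X)/(2*X))*X = -2 + X/2)
(-3 - 8)*c(-2) = (-3 - 8)*(-2 + (½)*(-2)) = -11*(-2 - 1) = -11*(-3) = 33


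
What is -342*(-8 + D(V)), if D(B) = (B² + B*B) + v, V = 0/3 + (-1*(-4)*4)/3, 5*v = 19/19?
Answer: -83942/5 ≈ -16788.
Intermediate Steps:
v = ⅕ (v = (19/19)/5 = (19*(1/19))/5 = (⅕)*1 = ⅕ ≈ 0.20000)
V = 16/3 (V = 0*(⅓) + (4*4)*(⅓) = 0 + 16*(⅓) = 0 + 16/3 = 16/3 ≈ 5.3333)
D(B) = ⅕ + 2*B² (D(B) = (B² + B*B) + ⅕ = (B² + B²) + ⅕ = 2*B² + ⅕ = ⅕ + 2*B²)
-342*(-8 + D(V)) = -342*(-8 + (⅕ + 2*(16/3)²)) = -342*(-8 + (⅕ + 2*(256/9))) = -342*(-8 + (⅕ + 512/9)) = -342*(-8 + 2569/45) = -342*2209/45 = -83942/5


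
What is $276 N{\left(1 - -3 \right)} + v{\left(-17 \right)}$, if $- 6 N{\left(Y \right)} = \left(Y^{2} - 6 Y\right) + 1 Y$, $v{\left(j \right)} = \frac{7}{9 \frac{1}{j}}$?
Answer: $\frac{1537}{9} \approx 170.78$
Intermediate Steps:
$v{\left(j \right)} = \frac{7 j}{9}$ ($v{\left(j \right)} = 7 \frac{j}{9} = \frac{7 j}{9}$)
$N{\left(Y \right)} = - \frac{Y^{2}}{6} + \frac{5 Y}{6}$ ($N{\left(Y \right)} = - \frac{\left(Y^{2} - 6 Y\right) + 1 Y}{6} = - \frac{\left(Y^{2} - 6 Y\right) + Y}{6} = - \frac{Y^{2} - 5 Y}{6} = - \frac{Y^{2}}{6} + \frac{5 Y}{6}$)
$276 N{\left(1 - -3 \right)} + v{\left(-17 \right)} = 276 \frac{\left(1 - -3\right) \left(5 - \left(1 - -3\right)\right)}{6} + \frac{7}{9} \left(-17\right) = 276 \frac{\left(1 + 3\right) \left(5 - \left(1 + 3\right)\right)}{6} - \frac{119}{9} = 276 \cdot \frac{1}{6} \cdot 4 \left(5 - 4\right) - \frac{119}{9} = 276 \cdot \frac{1}{6} \cdot 4 \cdot 1 - \frac{119}{9} = 276 \cdot \frac{2}{3} - \frac{119}{9} = 184 - \frac{119}{9} = \frac{1537}{9}$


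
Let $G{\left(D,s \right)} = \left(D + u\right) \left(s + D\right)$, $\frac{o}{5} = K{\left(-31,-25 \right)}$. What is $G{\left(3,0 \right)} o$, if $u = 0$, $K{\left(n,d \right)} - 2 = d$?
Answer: $-1035$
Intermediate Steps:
$K{\left(n,d \right)} = 2 + d$
$o = -115$ ($o = 5 \left(2 - 25\right) = 5 \left(-23\right) = -115$)
$G{\left(D,s \right)} = D \left(D + s\right)$ ($G{\left(D,s \right)} = \left(D + 0\right) \left(s + D\right) = D \left(D + s\right)$)
$G{\left(3,0 \right)} o = 3 \left(3 + 0\right) \left(-115\right) = 3 \cdot 3 \left(-115\right) = 9 \left(-115\right) = -1035$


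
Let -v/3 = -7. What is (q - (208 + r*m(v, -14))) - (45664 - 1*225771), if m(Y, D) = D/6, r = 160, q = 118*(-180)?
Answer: 477097/3 ≈ 1.5903e+5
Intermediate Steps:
q = -21240
v = 21 (v = -3*(-7) = 21)
m(Y, D) = D/6 (m(Y, D) = D*(⅙) = D/6)
(q - (208 + r*m(v, -14))) - (45664 - 1*225771) = (-21240 - (208 + 160*((⅙)*(-14)))) - (45664 - 1*225771) = (-21240 - (208 + 160*(-7/3))) - (45664 - 225771) = (-21240 - (208 - 1120/3)) - 1*(-180107) = (-21240 - 1*(-496/3)) + 180107 = (-21240 + 496/3) + 180107 = -63224/3 + 180107 = 477097/3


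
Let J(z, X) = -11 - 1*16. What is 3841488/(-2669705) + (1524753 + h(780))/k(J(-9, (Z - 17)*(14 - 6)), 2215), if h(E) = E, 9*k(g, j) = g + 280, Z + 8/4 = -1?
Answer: 36653535803421/675435365 ≈ 54267.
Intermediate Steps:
Z = -3 (Z = -2 - 1 = -3)
J(z, X) = -27 (J(z, X) = -11 - 16 = -27)
k(g, j) = 280/9 + g/9 (k(g, j) = (g + 280)/9 = (280 + g)/9 = 280/9 + g/9)
3841488/(-2669705) + (1524753 + h(780))/k(J(-9, (Z - 17)*(14 - 6)), 2215) = 3841488/(-2669705) + (1524753 + 780)/(280/9 + (⅑)*(-27)) = 3841488*(-1/2669705) + 1525533/(280/9 - 3) = -3841488/2669705 + 1525533/(253/9) = -3841488/2669705 + 1525533*(9/253) = -3841488/2669705 + 13729797/253 = 36653535803421/675435365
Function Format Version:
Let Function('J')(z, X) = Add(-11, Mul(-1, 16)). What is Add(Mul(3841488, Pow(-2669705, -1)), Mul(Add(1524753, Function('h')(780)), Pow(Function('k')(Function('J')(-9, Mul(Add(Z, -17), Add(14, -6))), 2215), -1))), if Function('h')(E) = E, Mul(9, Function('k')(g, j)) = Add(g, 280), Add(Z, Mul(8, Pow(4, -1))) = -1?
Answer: Rational(36653535803421, 675435365) ≈ 54267.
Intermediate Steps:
Z = -3 (Z = Add(-2, -1) = -3)
Function('J')(z, X) = -27 (Function('J')(z, X) = Add(-11, -16) = -27)
Function('k')(g, j) = Add(Rational(280, 9), Mul(Rational(1, 9), g)) (Function('k')(g, j) = Mul(Rational(1, 9), Add(g, 280)) = Mul(Rational(1, 9), Add(280, g)) = Add(Rational(280, 9), Mul(Rational(1, 9), g)))
Add(Mul(3841488, Pow(-2669705, -1)), Mul(Add(1524753, Function('h')(780)), Pow(Function('k')(Function('J')(-9, Mul(Add(Z, -17), Add(14, -6))), 2215), -1))) = Add(Mul(3841488, Pow(-2669705, -1)), Mul(Add(1524753, 780), Pow(Add(Rational(280, 9), Mul(Rational(1, 9), -27)), -1))) = Add(Mul(3841488, Rational(-1, 2669705)), Mul(1525533, Pow(Add(Rational(280, 9), -3), -1))) = Add(Rational(-3841488, 2669705), Mul(1525533, Pow(Rational(253, 9), -1))) = Add(Rational(-3841488, 2669705), Mul(1525533, Rational(9, 253))) = Add(Rational(-3841488, 2669705), Rational(13729797, 253)) = Rational(36653535803421, 675435365)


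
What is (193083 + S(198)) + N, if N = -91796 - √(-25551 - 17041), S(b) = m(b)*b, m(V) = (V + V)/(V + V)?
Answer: 101485 - 44*I*√22 ≈ 1.0149e+5 - 206.38*I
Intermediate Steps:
m(V) = 1 (m(V) = (2*V)/((2*V)) = (2*V)*(1/(2*V)) = 1)
S(b) = b (S(b) = 1*b = b)
N = -91796 - 44*I*√22 (N = -91796 - √(-42592) = -91796 - 44*I*√22 ≈ -91796.0 - 206.38*I)
(193083 + S(198)) + N = (193083 + 198) + (-91796 - 44*I*√22) = 193281 + (-91796 - 44*I*√22) = 101485 - 44*I*√22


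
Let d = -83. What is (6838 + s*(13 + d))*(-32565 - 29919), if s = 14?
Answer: -366031272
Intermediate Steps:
(6838 + s*(13 + d))*(-32565 - 29919) = (6838 + 14*(13 - 83))*(-32565 - 29919) = (6838 + 14*(-70))*(-62484) = (6838 - 980)*(-62484) = 5858*(-62484) = -366031272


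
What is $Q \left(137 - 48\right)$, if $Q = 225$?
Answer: $20025$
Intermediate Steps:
$Q \left(137 - 48\right) = 225 \left(137 - 48\right) = 225 \cdot 89 = 20025$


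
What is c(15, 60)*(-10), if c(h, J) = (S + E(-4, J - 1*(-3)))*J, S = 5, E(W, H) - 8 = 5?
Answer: -10800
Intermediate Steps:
E(W, H) = 13 (E(W, H) = 8 + 5 = 13)
c(h, J) = 18*J (c(h, J) = (5 + 13)*J = 18*J)
c(15, 60)*(-10) = (18*60)*(-10) = 1080*(-10) = -10800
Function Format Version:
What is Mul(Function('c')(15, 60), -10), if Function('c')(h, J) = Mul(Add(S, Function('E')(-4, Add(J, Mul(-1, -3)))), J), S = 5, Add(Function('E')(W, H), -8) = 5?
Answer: -10800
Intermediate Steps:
Function('E')(W, H) = 13 (Function('E')(W, H) = Add(8, 5) = 13)
Function('c')(h, J) = Mul(18, J) (Function('c')(h, J) = Mul(Add(5, 13), J) = Mul(18, J))
Mul(Function('c')(15, 60), -10) = Mul(Mul(18, 60), -10) = Mul(1080, -10) = -10800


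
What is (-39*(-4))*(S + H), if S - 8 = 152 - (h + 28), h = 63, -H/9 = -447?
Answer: 638352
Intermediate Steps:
H = 4023 (H = -9*(-447) = 4023)
S = 69 (S = 8 + (152 - (63 + 28)) = 8 + (152 - 1*91) = 8 + (152 - 91) = 8 + 61 = 69)
(-39*(-4))*(S + H) = (-39*(-4))*(69 + 4023) = 156*4092 = 638352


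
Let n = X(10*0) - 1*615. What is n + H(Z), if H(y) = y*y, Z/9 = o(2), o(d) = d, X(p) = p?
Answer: -291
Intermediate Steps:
n = -615 (n = 10*0 - 1*615 = 0 - 615 = -615)
Z = 18 (Z = 9*2 = 18)
H(y) = y**2
n + H(Z) = -615 + 18**2 = -615 + 324 = -291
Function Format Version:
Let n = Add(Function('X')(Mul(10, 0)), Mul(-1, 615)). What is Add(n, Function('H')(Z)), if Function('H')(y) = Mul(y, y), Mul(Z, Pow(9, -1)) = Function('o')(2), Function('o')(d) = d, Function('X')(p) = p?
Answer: -291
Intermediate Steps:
n = -615 (n = Add(Mul(10, 0), Mul(-1, 615)) = Add(0, -615) = -615)
Z = 18 (Z = Mul(9, 2) = 18)
Function('H')(y) = Pow(y, 2)
Add(n, Function('H')(Z)) = Add(-615, Pow(18, 2)) = Add(-615, 324) = -291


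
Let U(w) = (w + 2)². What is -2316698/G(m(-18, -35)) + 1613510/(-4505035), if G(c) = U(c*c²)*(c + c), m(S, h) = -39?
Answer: -1925247412128713/5375554785619239 ≈ -0.35815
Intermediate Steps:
U(w) = (2 + w)²
G(c) = 2*c*(2 + c³)² (G(c) = (2 + c*c²)²*(c + c) = (2 + c³)²*(2*c) = 2*c*(2 + c³)²)
-2316698/G(m(-18, -35)) + 1613510/(-4505035) = -2316698*(-1/(78*(2 + (-39)³)²)) + 1613510/(-4505035) = -2316698*(-1/(78*(2 - 59319)²)) + 1613510*(-1/4505035) = -2316698/(2*(-39)*(-59317)²) - 322702/901007 = -2316698/(2*(-39)*3518506489) - 322702/901007 = -2316698/(-274443506142) - 322702/901007 = -2316698*(-1/274443506142) - 322702/901007 = 50363/5966163177 - 322702/901007 = -1925247412128713/5375554785619239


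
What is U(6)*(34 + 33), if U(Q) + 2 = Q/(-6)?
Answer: -201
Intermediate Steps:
U(Q) = -2 - Q/6 (U(Q) = -2 + Q/(-6) = -2 + Q*(-⅙) = -2 - Q/6)
U(6)*(34 + 33) = (-2 - ⅙*6)*(34 + 33) = (-2 - 1)*67 = -3*67 = -201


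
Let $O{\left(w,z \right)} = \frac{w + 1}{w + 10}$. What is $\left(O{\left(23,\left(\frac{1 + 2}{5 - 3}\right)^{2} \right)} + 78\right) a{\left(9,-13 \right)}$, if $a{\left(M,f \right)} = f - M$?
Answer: $-1732$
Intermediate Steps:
$O{\left(w,z \right)} = \frac{1 + w}{10 + w}$
$\left(O{\left(23,\left(\frac{1 + 2}{5 - 3}\right)^{2} \right)} + 78\right) a{\left(9,-13 \right)} = \left(\frac{1 + 23}{10 + 23} + 78\right) \left(-13 - 9\right) = \left(\frac{1}{33} \cdot 24 + 78\right) \left(-13 - 9\right) = \left(\frac{1}{33} \cdot 24 + 78\right) \left(-22\right) = \left(\frac{8}{11} + 78\right) \left(-22\right) = \frac{866}{11} \left(-22\right) = -1732$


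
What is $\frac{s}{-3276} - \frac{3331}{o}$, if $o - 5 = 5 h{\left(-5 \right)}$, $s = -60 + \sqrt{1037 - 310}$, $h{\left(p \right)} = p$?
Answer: $\frac{909463}{5460} - \frac{\sqrt{727}}{3276} \approx 166.56$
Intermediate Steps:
$s = -60 + \sqrt{727} \approx -33.037$
$o = -20$ ($o = 5 + 5 \left(-5\right) = 5 - 25 = -20$)
$\frac{s}{-3276} - \frac{3331}{o} = \frac{-60 + \sqrt{727}}{-3276} - \frac{3331}{-20} = \left(-60 + \sqrt{727}\right) \left(- \frac{1}{3276}\right) - - \frac{3331}{20} = \left(\frac{5}{273} - \frac{\sqrt{727}}{3276}\right) + \frac{3331}{20} = \frac{909463}{5460} - \frac{\sqrt{727}}{3276}$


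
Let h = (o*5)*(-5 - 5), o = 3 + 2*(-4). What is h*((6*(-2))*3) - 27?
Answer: -9027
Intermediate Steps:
o = -5 (o = 3 - 8 = -5)
h = 250 (h = (-5*5)*(-5 - 5) = -25*(-10) = 250)
h*((6*(-2))*3) - 27 = 250*((6*(-2))*3) - 27 = 250*(-12*3) - 27 = 250*(-36) - 27 = -9000 - 27 = -9027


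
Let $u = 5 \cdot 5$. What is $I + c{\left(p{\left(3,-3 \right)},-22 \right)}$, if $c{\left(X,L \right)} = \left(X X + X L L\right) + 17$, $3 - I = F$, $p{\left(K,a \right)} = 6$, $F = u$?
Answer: $2935$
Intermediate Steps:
$u = 25$
$F = 25$
$I = -22$ ($I = 3 - 25 = -22$)
$c{\left(X,L \right)} = 17 + X^{2} + X L^{2}$ ($c{\left(X,L \right)} = \left(X^{2} + L X L\right) + 17 = \left(X^{2} + X L^{2}\right) + 17 = 17 + X^{2} + X L^{2}$)
$I + c{\left(p{\left(3,-3 \right)},-22 \right)} = -22 + \left(17 + 6^{2} + 6 \left(-22\right)^{2}\right) = -22 + \left(17 + 36 + 6 \cdot 484\right) = -22 + \left(17 + 36 + 2904\right) = -22 + 2957 = 2935$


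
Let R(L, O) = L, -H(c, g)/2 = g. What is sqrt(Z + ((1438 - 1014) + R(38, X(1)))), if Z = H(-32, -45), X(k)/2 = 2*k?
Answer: 2*sqrt(138) ≈ 23.495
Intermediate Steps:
X(k) = 4*k (X(k) = 2*(2*k) = 4*k)
H(c, g) = -2*g
Z = 90 (Z = -2*(-45) = 90)
sqrt(Z + ((1438 - 1014) + R(38, X(1)))) = sqrt(90 + ((1438 - 1014) + 38)) = sqrt(90 + (424 + 38)) = sqrt(90 + 462) = sqrt(552) = 2*sqrt(138)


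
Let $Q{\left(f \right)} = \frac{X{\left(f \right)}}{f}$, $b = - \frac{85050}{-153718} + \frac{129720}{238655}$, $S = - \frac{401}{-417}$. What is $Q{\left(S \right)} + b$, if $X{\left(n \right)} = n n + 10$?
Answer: $\frac{7641970785641546}{613445083996593} \approx 12.457$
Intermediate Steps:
$X{\left(n \right)} = 10 + n^{2}$ ($X{\left(n \right)} = n^{2} + 10 = 10 + n^{2}$)
$S = \frac{401}{417}$ ($S = \left(-401\right) \left(- \frac{1}{417}\right) = \frac{401}{417} \approx 0.96163$)
$b = \frac{4023790671}{3668556929}$ ($b = \left(-85050\right) \left(- \frac{1}{153718}\right) + 129720 \cdot \frac{1}{238655} = \frac{42525}{76859} + \frac{25944}{47731} = \frac{4023790671}{3668556929} \approx 1.0968$)
$Q{\left(f \right)} = \frac{10 + f^{2}}{f}$
$Q{\left(S \right)} + b = \left(\frac{401}{417} + \frac{10}{\frac{401}{417}}\right) + \frac{4023790671}{3668556929} = \left(\frac{401}{417} + 10 \cdot \frac{417}{401}\right) + \frac{4023790671}{3668556929} = \left(\frac{401}{417} + \frac{4170}{401}\right) + \frac{4023790671}{3668556929} = \frac{1899691}{167217} + \frac{4023790671}{3668556929} = \frac{7641970785641546}{613445083996593}$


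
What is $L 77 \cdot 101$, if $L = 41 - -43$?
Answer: $653268$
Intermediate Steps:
$L = 84$ ($L = 41 + 43 = 84$)
$L 77 \cdot 101 = 84 \cdot 77 \cdot 101 = 6468 \cdot 101 = 653268$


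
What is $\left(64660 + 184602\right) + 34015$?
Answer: $283277$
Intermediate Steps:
$\left(64660 + 184602\right) + 34015 = 249262 + 34015 = 283277$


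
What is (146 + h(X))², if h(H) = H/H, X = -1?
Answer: 21609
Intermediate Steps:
h(H) = 1
(146 + h(X))² = (146 + 1)² = 147² = 21609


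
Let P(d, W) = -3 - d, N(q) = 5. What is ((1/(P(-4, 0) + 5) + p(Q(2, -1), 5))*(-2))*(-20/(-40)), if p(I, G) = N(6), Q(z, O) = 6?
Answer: -31/6 ≈ -5.1667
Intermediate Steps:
p(I, G) = 5
((1/(P(-4, 0) + 5) + p(Q(2, -1), 5))*(-2))*(-20/(-40)) = ((1/((-3 - 1*(-4)) + 5) + 5)*(-2))*(-20/(-40)) = ((1/((-3 + 4) + 5) + 5)*(-2))*(-20*(-1/40)) = ((1/(1 + 5) + 5)*(-2))*(½) = ((1/6 + 5)*(-2))*(½) = ((⅙ + 5)*(-2))*(½) = ((31/6)*(-2))*(½) = -31/3*½ = -31/6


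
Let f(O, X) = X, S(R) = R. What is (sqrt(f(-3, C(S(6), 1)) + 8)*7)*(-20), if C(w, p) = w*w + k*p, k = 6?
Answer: -700*sqrt(2) ≈ -989.95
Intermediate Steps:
C(w, p) = w**2 + 6*p (C(w, p) = w*w + 6*p = w**2 + 6*p)
(sqrt(f(-3, C(S(6), 1)) + 8)*7)*(-20) = (sqrt((6**2 + 6*1) + 8)*7)*(-20) = (sqrt((36 + 6) + 8)*7)*(-20) = (sqrt(42 + 8)*7)*(-20) = (sqrt(50)*7)*(-20) = ((5*sqrt(2))*7)*(-20) = (35*sqrt(2))*(-20) = -700*sqrt(2)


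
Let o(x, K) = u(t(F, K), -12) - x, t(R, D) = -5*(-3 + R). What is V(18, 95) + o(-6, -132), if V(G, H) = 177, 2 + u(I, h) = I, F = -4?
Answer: 216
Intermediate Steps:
t(R, D) = 15 - 5*R
u(I, h) = -2 + I
o(x, K) = 33 - x (o(x, K) = (-2 + (15 - 5*(-4))) - x = (-2 + (15 + 20)) - x = (-2 + 35) - x = 33 - x)
V(18, 95) + o(-6, -132) = 177 + (33 - 1*(-6)) = 177 + (33 + 6) = 177 + 39 = 216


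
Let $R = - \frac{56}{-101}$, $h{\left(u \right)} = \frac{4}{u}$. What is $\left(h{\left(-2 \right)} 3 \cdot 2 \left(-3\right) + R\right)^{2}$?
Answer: $\frac{13630864}{10201} \approx 1336.2$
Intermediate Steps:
$R = \frac{56}{101}$ ($R = \left(-56\right) \left(- \frac{1}{101}\right) = \frac{56}{101} \approx 0.55446$)
$\left(h{\left(-2 \right)} 3 \cdot 2 \left(-3\right) + R\right)^{2} = \left(\frac{4}{-2} \cdot 3 \cdot 2 \left(-3\right) + \frac{56}{101}\right)^{2} = \left(4 \left(- \frac{1}{2}\right) 6 \left(-3\right) + \frac{56}{101}\right)^{2} = \left(\left(-2\right) \left(-18\right) + \frac{56}{101}\right)^{2} = \left(36 + \frac{56}{101}\right)^{2} = \left(\frac{3692}{101}\right)^{2} = \frac{13630864}{10201}$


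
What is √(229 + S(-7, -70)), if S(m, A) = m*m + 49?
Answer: √327 ≈ 18.083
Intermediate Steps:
S(m, A) = 49 + m² (S(m, A) = m² + 49 = 49 + m²)
√(229 + S(-7, -70)) = √(229 + (49 + (-7)²)) = √(229 + (49 + 49)) = √(229 + 98) = √327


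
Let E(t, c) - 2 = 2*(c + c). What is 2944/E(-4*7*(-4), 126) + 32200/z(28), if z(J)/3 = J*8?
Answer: 7093/132 ≈ 53.735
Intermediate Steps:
E(t, c) = 2 + 4*c (E(t, c) = 2 + 2*(c + c) = 2 + 2*(2*c) = 2 + 4*c)
z(J) = 24*J (z(J) = 3*(J*8) = 3*(8*J) = 24*J)
2944/E(-4*7*(-4), 126) + 32200/z(28) = 2944/(2 + 4*126) + 32200/((24*28)) = 2944/(2 + 504) + 32200/672 = 2944/506 + 32200*(1/672) = 2944*(1/506) + 575/12 = 64/11 + 575/12 = 7093/132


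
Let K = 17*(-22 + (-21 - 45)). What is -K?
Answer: 1496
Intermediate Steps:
K = -1496 (K = 17*(-22 - 66) = 17*(-88) = -1496)
-K = -1*(-1496) = 1496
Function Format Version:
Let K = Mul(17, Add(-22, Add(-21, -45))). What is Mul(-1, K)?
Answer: 1496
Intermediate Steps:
K = -1496 (K = Mul(17, Add(-22, -66)) = Mul(17, -88) = -1496)
Mul(-1, K) = Mul(-1, -1496) = 1496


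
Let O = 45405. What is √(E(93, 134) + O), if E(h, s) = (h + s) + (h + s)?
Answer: 11*√379 ≈ 214.15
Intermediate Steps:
E(h, s) = 2*h + 2*s
√(E(93, 134) + O) = √((2*93 + 2*134) + 45405) = √((186 + 268) + 45405) = √(454 + 45405) = √45859 = 11*√379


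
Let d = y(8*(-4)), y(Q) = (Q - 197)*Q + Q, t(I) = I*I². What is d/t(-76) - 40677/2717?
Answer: -59517/3971 ≈ -14.988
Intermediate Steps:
t(I) = I³
y(Q) = Q + Q*(-197 + Q) (y(Q) = (-197 + Q)*Q + Q = Q*(-197 + Q) + Q = Q + Q*(-197 + Q))
d = 7296 (d = (8*(-4))*(-196 + 8*(-4)) = -32*(-196 - 32) = -32*(-228) = 7296)
d/t(-76) - 40677/2717 = 7296/((-76)³) - 40677/2717 = 7296/(-438976) - 40677*1/2717 = 7296*(-1/438976) - 3129/209 = -6/361 - 3129/209 = -59517/3971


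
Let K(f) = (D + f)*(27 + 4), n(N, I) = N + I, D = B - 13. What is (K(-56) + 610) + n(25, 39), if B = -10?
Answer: -1775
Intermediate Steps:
D = -23 (D = -10 - 13 = -23)
n(N, I) = I + N
K(f) = -713 + 31*f (K(f) = (-23 + f)*(27 + 4) = (-23 + f)*31 = -713 + 31*f)
(K(-56) + 610) + n(25, 39) = ((-713 + 31*(-56)) + 610) + (39 + 25) = ((-713 - 1736) + 610) + 64 = (-2449 + 610) + 64 = -1839 + 64 = -1775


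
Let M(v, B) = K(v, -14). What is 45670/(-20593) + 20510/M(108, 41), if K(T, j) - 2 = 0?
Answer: 211135545/20593 ≈ 10253.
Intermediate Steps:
K(T, j) = 2 (K(T, j) = 2 + 0 = 2)
M(v, B) = 2
45670/(-20593) + 20510/M(108, 41) = 45670/(-20593) + 20510/2 = 45670*(-1/20593) + 20510*(½) = -45670/20593 + 10255 = 211135545/20593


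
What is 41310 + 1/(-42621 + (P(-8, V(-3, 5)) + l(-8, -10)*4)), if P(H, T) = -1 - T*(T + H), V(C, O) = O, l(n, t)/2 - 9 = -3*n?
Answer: 1749189329/42343 ≈ 41310.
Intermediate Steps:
l(n, t) = 18 - 6*n (l(n, t) = 18 + 2*(-3*n) = 18 - 6*n)
P(H, T) = -1 - T*(H + T)
41310 + 1/(-42621 + (P(-8, V(-3, 5)) + l(-8, -10)*4)) = 41310 + 1/(-42621 + ((-1 - 1*5**2 - 1*(-8)*5) + (18 - 6*(-8))*4)) = 41310 + 1/(-42621 + ((-1 - 1*25 + 40) + (18 + 48)*4)) = 41310 + 1/(-42621 + ((-1 - 25 + 40) + 66*4)) = 41310 + 1/(-42621 + (14 + 264)) = 41310 + 1/(-42621 + 278) = 41310 + 1/(-42343) = 41310 - 1/42343 = 1749189329/42343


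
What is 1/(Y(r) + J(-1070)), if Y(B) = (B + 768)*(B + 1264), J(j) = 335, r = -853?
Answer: -1/34600 ≈ -2.8902e-5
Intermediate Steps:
Y(B) = (768 + B)*(1264 + B)
1/(Y(r) + J(-1070)) = 1/((970752 + (-853)**2 + 2032*(-853)) + 335) = 1/((970752 + 727609 - 1733296) + 335) = 1/(-34935 + 335) = 1/(-34600) = -1/34600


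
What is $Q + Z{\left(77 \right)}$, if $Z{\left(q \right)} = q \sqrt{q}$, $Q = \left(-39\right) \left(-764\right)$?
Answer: $29796 + 77 \sqrt{77} \approx 30472.0$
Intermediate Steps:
$Q = 29796$
$Z{\left(q \right)} = q^{\frac{3}{2}}$
$Q + Z{\left(77 \right)} = 29796 + 77^{\frac{3}{2}} = 29796 + 77 \sqrt{77}$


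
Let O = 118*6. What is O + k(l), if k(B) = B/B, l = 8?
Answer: 709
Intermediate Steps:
O = 708
k(B) = 1
O + k(l) = 708 + 1 = 709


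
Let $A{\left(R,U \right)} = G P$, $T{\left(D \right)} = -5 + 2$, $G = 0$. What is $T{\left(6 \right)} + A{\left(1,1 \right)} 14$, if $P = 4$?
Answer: $-3$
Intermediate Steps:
$T{\left(D \right)} = -3$
$A{\left(R,U \right)} = 0$ ($A{\left(R,U \right)} = 0 \cdot 4 = 0$)
$T{\left(6 \right)} + A{\left(1,1 \right)} 14 = -3 + 0 \cdot 14 = -3 + 0 = -3$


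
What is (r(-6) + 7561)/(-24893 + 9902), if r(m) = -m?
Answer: -7567/14991 ≈ -0.50477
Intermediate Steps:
(r(-6) + 7561)/(-24893 + 9902) = (-1*(-6) + 7561)/(-24893 + 9902) = (6 + 7561)/(-14991) = 7567*(-1/14991) = -7567/14991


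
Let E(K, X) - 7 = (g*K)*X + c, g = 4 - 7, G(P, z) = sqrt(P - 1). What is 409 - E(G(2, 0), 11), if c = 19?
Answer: 416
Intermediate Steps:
G(P, z) = sqrt(-1 + P)
g = -3
E(K, X) = 26 - 3*K*X (E(K, X) = 7 + ((-3*K)*X + 19) = 7 + (-3*K*X + 19) = 7 + (19 - 3*K*X) = 26 - 3*K*X)
409 - E(G(2, 0), 11) = 409 - (26 - 3*sqrt(-1 + 2)*11) = 409 - (26 - 3*sqrt(1)*11) = 409 - (26 - 3*1*11) = 409 - (26 - 33) = 409 - 1*(-7) = 409 + 7 = 416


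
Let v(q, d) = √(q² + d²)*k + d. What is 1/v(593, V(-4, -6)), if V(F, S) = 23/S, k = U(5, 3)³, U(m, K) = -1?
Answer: 23/2109894 - √12659893/2109894 ≈ -0.0016755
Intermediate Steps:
k = -1 (k = (-1)³ = -1)
v(q, d) = d - √(d² + q²) (v(q, d) = √(q² + d²)*(-1) + d = √(d² + q²)*(-1) + d = -√(d² + q²) + d = d - √(d² + q²))
1/v(593, V(-4, -6)) = 1/(23/(-6) - √((23/(-6))² + 593²)) = 1/(23*(-⅙) - √((23*(-⅙))² + 351649)) = 1/(-23/6 - √((-23/6)² + 351649)) = 1/(-23/6 - √(529/36 + 351649)) = 1/(-23/6 - √(12659893/36)) = 1/(-23/6 - √12659893/6)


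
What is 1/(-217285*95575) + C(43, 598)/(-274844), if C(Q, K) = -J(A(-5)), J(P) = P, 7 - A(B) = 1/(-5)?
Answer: 37380556264/1426922290365125 ≈ 2.6197e-5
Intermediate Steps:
A(B) = 36/5 (A(B) = 7 - 1/(-5) = 7 - 1*(-1/5) = 7 + 1/5 = 36/5)
C(Q, K) = -36/5 (C(Q, K) = -1*36/5 = -36/5)
1/(-217285*95575) + C(43, 598)/(-274844) = 1/(-217285*95575) - 36/5/(-274844) = -1/217285*1/95575 - 36/5*(-1/274844) = -1/20767013875 + 9/343555 = 37380556264/1426922290365125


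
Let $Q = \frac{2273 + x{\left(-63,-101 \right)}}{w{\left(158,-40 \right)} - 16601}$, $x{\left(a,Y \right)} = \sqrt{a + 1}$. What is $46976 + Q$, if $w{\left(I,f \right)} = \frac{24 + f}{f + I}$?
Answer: $\frac{46011307685}{979467} - \frac{59 i \sqrt{62}}{979467} \approx 46976.0 - 0.00047431 i$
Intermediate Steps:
$x{\left(a,Y \right)} = \sqrt{1 + a}$
$w{\left(I,f \right)} = \frac{24 + f}{I + f}$
$Q = - \frac{134107}{979467} - \frac{59 i \sqrt{62}}{979467}$ ($Q = \frac{2273 + \sqrt{1 - 63}}{\frac{24 - 40}{158 - 40} - 16601} = \frac{2273 + \sqrt{-62}}{\frac{1}{118} \left(-16\right) - 16601} = \frac{2273 + i \sqrt{62}}{\frac{1}{118} \left(-16\right) - 16601} = \frac{2273 + i \sqrt{62}}{- \frac{8}{59} - 16601} = \frac{2273 + i \sqrt{62}}{- \frac{979467}{59}} = \left(2273 + i \sqrt{62}\right) \left(- \frac{59}{979467}\right) = - \frac{134107}{979467} - \frac{59 i \sqrt{62}}{979467} \approx -0.13692 - 0.00047431 i$)
$46976 + Q = 46976 - \left(\frac{134107}{979467} + \frac{59 i \sqrt{62}}{979467}\right) = \frac{46011307685}{979467} - \frac{59 i \sqrt{62}}{979467}$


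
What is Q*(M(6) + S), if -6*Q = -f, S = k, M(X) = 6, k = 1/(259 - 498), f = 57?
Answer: 27227/478 ≈ 56.960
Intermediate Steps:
k = -1/239 (k = 1/(-239) = -1/239 ≈ -0.0041841)
S = -1/239 ≈ -0.0041841
Q = 19/2 (Q = -(-1)*57/6 = -⅙*(-57) = 19/2 ≈ 9.5000)
Q*(M(6) + S) = 19*(6 - 1/239)/2 = (19/2)*(1433/239) = 27227/478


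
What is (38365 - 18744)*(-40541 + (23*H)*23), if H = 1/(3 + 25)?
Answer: -3180337057/4 ≈ -7.9508e+8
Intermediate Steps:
H = 1/28 ≈ 0.035714
(38365 - 18744)*(-40541 + (23*H)*23) = (38365 - 18744)*(-40541 + (23*(1/28))*23) = 19621*(-40541 + (23/28)*23) = 19621*(-40541 + 529/28) = 19621*(-1134619/28) = -3180337057/4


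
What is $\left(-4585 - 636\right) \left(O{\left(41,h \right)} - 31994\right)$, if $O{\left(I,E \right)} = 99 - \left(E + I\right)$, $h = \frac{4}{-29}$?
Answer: $\frac{4835376940}{29} \approx 1.6674 \cdot 10^{8}$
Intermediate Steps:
$h = - \frac{4}{29}$ ($h = 4 \left(- \frac{1}{29}\right) = - \frac{4}{29} \approx -0.13793$)
$O{\left(I,E \right)} = 99 - E - I$ ($O{\left(I,E \right)} = 99 - \left(E + I\right) = 99 - E - I$)
$\left(-4585 - 636\right) \left(O{\left(41,h \right)} - 31994\right) = \left(-4585 - 636\right) \left(\left(99 - - \frac{4}{29} - 41\right) - 31994\right) = - 5221 \left(\left(99 + \frac{4}{29} - 41\right) - 31994\right) = - 5221 \left(\frac{1686}{29} - 31994\right) = \left(-5221\right) \left(- \frac{926140}{29}\right) = \frac{4835376940}{29}$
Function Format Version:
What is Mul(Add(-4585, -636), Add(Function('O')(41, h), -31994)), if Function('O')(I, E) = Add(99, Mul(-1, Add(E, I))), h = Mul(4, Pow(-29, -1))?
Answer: Rational(4835376940, 29) ≈ 1.6674e+8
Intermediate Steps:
h = Rational(-4, 29) (h = Mul(4, Rational(-1, 29)) = Rational(-4, 29) ≈ -0.13793)
Function('O')(I, E) = Add(99, Mul(-1, E), Mul(-1, I)) (Function('O')(I, E) = Add(99, Add(Mul(-1, E), Mul(-1, I))) = Add(99, Mul(-1, E), Mul(-1, I)))
Mul(Add(-4585, -636), Add(Function('O')(41, h), -31994)) = Mul(Add(-4585, -636), Add(Add(99, Mul(-1, Rational(-4, 29)), Mul(-1, 41)), -31994)) = Mul(-5221, Add(Add(99, Rational(4, 29), -41), -31994)) = Mul(-5221, Add(Rational(1686, 29), -31994)) = Mul(-5221, Rational(-926140, 29)) = Rational(4835376940, 29)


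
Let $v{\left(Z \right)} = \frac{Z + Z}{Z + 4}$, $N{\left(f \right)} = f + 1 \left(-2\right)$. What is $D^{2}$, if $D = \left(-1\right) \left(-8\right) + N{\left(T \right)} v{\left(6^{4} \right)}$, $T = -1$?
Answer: $\frac{430336}{105625} \approx 4.0742$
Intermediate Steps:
$N{\left(f \right)} = -2 + f$ ($N{\left(f \right)} = f - 2 = -2 + f$)
$v{\left(Z \right)} = \frac{2 Z}{4 + Z}$
$D = \frac{656}{325}$ ($D = \left(-1\right) \left(-8\right) + \left(-2 - 1\right) \frac{2 \cdot 6^{4}}{4 + 6^{4}} = 8 - 3 \cdot 2 \cdot 1296 \frac{1}{4 + 1296} = 8 - 3 \cdot 2 \cdot 1296 \cdot \frac{1}{1300} = 8 - \frac{1944}{325} = \frac{656}{325} \approx 2.0185$)
$D^{2} = \left(\frac{656}{325}\right)^{2} = \frac{430336}{105625}$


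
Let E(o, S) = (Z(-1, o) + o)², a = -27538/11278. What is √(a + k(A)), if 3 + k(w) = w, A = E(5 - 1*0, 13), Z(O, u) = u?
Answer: 3*√334088194/5639 ≈ 9.7241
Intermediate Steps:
a = -13769/5639 (a = -27538*1/11278 = -13769/5639 ≈ -2.4417)
E(o, S) = 4*o² (E(o, S) = (o + o)² = (2*o)² = 4*o²)
A = 100 (A = 4*(5 - 1*0)² = 4*(5 + 0)² = 4*5² = 4*25 = 100)
k(w) = -3 + w
√(a + k(A)) = √(-13769/5639 + (-3 + 100)) = √(-13769/5639 + 97) = √(533214/5639) = 3*√334088194/5639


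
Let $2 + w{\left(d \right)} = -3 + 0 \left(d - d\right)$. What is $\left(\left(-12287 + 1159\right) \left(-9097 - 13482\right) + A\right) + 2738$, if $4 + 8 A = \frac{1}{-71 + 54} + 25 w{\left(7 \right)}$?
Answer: $\frac{17085804703}{68} \approx 2.5126 \cdot 10^{8}$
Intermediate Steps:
$w{\left(d \right)} = -5$ ($w{\left(d \right)} = -2 - \left(3 + 0 \left(d - d\right)\right) = -2 + \left(-3 + 0 \cdot 0\right) = -2 + \left(-3 + 0\right) = -2 - 3 = -5$)
$A = - \frac{1097}{68}$ ($A = - \frac{1}{2} + \frac{\frac{1}{-71 + 54} + 25 \left(-5\right)}{8} = - \frac{1}{2} + \frac{\frac{1}{-17} - 125}{8} = - \frac{1}{2} + \frac{- \frac{1}{17} - 125}{8} = - \frac{1}{2} + \frac{1}{8} \left(- \frac{2126}{17}\right) = - \frac{1}{2} - \frac{1063}{68} = - \frac{1097}{68} \approx -16.132$)
$\left(\left(-12287 + 1159\right) \left(-9097 - 13482\right) + A\right) + 2738 = \left(\left(-12287 + 1159\right) \left(-9097 - 13482\right) - \frac{1097}{68}\right) + 2738 = \left(\left(-11128\right) \left(-22579\right) - \frac{1097}{68}\right) + 2738 = \left(251259112 - \frac{1097}{68}\right) + 2738 = \frac{17085618519}{68} + 2738 = \frac{17085804703}{68}$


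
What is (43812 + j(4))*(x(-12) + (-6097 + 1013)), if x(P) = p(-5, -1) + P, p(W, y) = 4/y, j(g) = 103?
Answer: -223966500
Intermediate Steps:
x(P) = -4 + P (x(P) = 4/(-1) + P = 4*(-1) + P = -4 + P)
(43812 + j(4))*(x(-12) + (-6097 + 1013)) = (43812 + 103)*((-4 - 12) + (-6097 + 1013)) = 43915*(-16 - 5084) = 43915*(-5100) = -223966500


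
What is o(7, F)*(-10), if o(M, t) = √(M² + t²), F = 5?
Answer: -10*√74 ≈ -86.023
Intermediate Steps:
o(7, F)*(-10) = √(7² + 5²)*(-10) = √(49 + 25)*(-10) = √74*(-10) = -10*√74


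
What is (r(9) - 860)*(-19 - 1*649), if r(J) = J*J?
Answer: 520372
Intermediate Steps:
r(J) = J²
(r(9) - 860)*(-19 - 1*649) = (9² - 860)*(-19 - 1*649) = (81 - 860)*(-19 - 649) = -779*(-668) = 520372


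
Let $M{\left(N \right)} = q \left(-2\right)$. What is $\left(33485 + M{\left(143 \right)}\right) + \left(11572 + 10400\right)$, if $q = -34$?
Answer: $55525$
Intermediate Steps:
$M{\left(N \right)} = 68$ ($M{\left(N \right)} = \left(-34\right) \left(-2\right) = 68$)
$\left(33485 + M{\left(143 \right)}\right) + \left(11572 + 10400\right) = \left(33485 + 68\right) + \left(11572 + 10400\right) = 33553 + 21972 = 55525$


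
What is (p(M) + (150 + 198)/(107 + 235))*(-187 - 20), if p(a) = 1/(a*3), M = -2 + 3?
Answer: -5313/19 ≈ -279.63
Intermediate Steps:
M = 1
p(a) = 1/(3*a)
(p(M) + (150 + 198)/(107 + 235))*(-187 - 20) = ((1/3)/1 + (150 + 198)/(107 + 235))*(-187 - 20) = ((1/3)*1 + 348/342)*(-207) = (1/3 + 348*(1/342))*(-207) = (1/3 + 58/57)*(-207) = (77/57)*(-207) = -5313/19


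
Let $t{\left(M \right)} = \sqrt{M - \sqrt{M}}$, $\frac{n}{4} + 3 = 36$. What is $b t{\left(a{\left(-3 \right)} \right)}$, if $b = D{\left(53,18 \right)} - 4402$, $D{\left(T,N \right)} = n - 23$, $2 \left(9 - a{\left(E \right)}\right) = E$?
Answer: $- \frac{4293 \sqrt{42 - 2 \sqrt{42}}}{2} \approx -11567.0$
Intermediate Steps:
$a{\left(E \right)} = 9 - \frac{E}{2}$
$n = 132$ ($n = -12 + 4 \cdot 36 = -12 + 144 = 132$)
$D{\left(T,N \right)} = 109$ ($D{\left(T,N \right)} = 132 - 23 = 109$)
$b = -4293$ ($b = 109 - 4402 = -4293$)
$b t{\left(a{\left(-3 \right)} \right)} = - 4293 \sqrt{\left(9 - - \frac{3}{2}\right) - \sqrt{9 - - \frac{3}{2}}} = - 4293 \sqrt{\left(9 + \frac{3}{2}\right) - \sqrt{9 + \frac{3}{2}}} = - 4293 \sqrt{\frac{21}{2} - \sqrt{\frac{21}{2}}} = - 4293 \sqrt{\frac{21}{2} - \frac{\sqrt{42}}{2}}$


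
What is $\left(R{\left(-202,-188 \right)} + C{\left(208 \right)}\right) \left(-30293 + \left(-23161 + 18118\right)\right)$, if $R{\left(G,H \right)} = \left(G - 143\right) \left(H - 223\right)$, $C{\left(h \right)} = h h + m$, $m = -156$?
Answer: $-6533732408$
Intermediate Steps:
$C{\left(h \right)} = -156 + h^{2}$ ($C{\left(h \right)} = h h - 156 = h^{2} - 156 = -156 + h^{2}$)
$R{\left(G,H \right)} = \left(-223 + H\right) \left(-143 + G\right)$ ($R{\left(G,H \right)} = \left(-143 + G\right) \left(-223 + H\right) = \left(-223 + H\right) \left(-143 + G\right)$)
$\left(R{\left(-202,-188 \right)} + C{\left(208 \right)}\right) \left(-30293 + \left(-23161 + 18118\right)\right) = \left(\left(31889 - -45046 - -26884 - -37976\right) - \left(156 - 208^{2}\right)\right) \left(-30293 + \left(-23161 + 18118\right)\right) = \left(\left(31889 + 45046 + 26884 + 37976\right) + \left(-156 + 43264\right)\right) \left(-30293 - 5043\right) = \left(141795 + 43108\right) \left(-35336\right) = 184903 \left(-35336\right) = -6533732408$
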